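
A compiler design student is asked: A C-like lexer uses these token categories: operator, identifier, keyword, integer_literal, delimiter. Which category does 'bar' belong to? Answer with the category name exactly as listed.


Token: 'bar'
Checking categories:
  identifier: YES
  integer_literal: no
  operator: no
  keyword: no
  delimiter: no
Category: identifier

identifier


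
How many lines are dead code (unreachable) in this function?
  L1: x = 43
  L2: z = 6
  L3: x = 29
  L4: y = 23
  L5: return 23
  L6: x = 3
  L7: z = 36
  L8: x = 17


Analyzing control flow:
  L1: reachable (before return)
  L2: reachable (before return)
  L3: reachable (before return)
  L4: reachable (before return)
  L5: reachable (return statement)
  L6: DEAD (after return at L5)
  L7: DEAD (after return at L5)
  L8: DEAD (after return at L5)
Return at L5, total lines = 8
Dead lines: L6 through L8
Count: 3

3


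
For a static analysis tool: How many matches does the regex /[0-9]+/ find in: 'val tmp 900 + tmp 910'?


Pattern: /[0-9]+/ (int literals)
Input: 'val tmp 900 + tmp 910'
Scanning for matches:
  Match 1: '900'
  Match 2: '910'
Total matches: 2

2


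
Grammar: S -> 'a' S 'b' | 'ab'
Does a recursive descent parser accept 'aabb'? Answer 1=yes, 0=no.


Grammar accepts strings of the form a^n b^n (n >= 1)
Word: 'aabb'
Counting: 2 a's and 2 b's
Check: 2 == 2? Yes
Derivation (S -> aSb applied 1 time(s), then S -> ab): S => aSb => aabb
Accepted

1


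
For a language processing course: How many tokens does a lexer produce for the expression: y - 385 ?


Scanning 'y - 385'
Token 1: 'y' -> identifier
Token 2: '-' -> operator
Token 3: '385' -> integer_literal
Total tokens: 3

3


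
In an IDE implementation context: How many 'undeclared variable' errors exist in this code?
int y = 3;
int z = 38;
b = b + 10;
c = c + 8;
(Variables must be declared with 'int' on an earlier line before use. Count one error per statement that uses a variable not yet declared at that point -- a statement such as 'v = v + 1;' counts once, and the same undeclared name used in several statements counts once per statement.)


Scanning code line by line:
  Line 1: declare 'y' -> declared = ['y']
  Line 2: declare 'z' -> declared = ['y', 'z']
  Line 3: use 'b' -> ERROR (undeclared)
  Line 4: use 'c' -> ERROR (undeclared)
Total undeclared variable errors: 2

2


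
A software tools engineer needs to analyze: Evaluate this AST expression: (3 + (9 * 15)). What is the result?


Expression: (3 + (9 * 15))
Evaluating step by step:
  9 * 15 = 135
  3 + 135 = 138
Result: 138

138


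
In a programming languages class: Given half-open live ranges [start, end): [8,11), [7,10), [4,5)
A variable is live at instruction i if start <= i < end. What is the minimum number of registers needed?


Live ranges:
  Var0: [8, 11)
  Var1: [7, 10)
  Var2: [4, 5)
Sweep-line events (position, delta, active):
  pos=4 start -> active=1
  pos=5 end -> active=0
  pos=7 start -> active=1
  pos=8 start -> active=2
  pos=10 end -> active=1
  pos=11 end -> active=0
Maximum simultaneous active: 2
Minimum registers needed: 2

2


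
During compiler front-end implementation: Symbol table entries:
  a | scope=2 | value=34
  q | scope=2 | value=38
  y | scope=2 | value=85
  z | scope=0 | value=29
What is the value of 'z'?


Searching symbol table for 'z':
  a | scope=2 | value=34
  q | scope=2 | value=38
  y | scope=2 | value=85
  z | scope=0 | value=29 <- MATCH
Found 'z' at scope 0 with value 29

29


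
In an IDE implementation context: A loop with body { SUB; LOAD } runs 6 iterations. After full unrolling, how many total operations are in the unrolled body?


Loop body operations: SUB, LOAD (2 ops per iteration)
Unrolling 6 iterations:
  Iteration 1: SUB, LOAD (2 ops)
  Iteration 2: SUB, LOAD (2 ops)
  Iteration 3: SUB, LOAD (2 ops)
  Iteration 4: SUB, LOAD (2 ops)
  Iteration 5: SUB, LOAD (2 ops)
  Iteration 6: SUB, LOAD (2 ops)
Total: 6 iterations * 2 ops/iter = 12 operations

12


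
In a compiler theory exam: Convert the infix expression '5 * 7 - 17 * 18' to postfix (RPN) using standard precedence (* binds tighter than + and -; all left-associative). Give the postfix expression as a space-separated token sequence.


Applying the shunting-yard algorithm:
  Operand 5 -> output
  Push '*' onto operator stack -> op-stack: [*]
  Operand 7 -> output
  See '-' (prec 1); top '*' (prec 2) >= it -> pop '*' to output
  Push '-' onto operator stack -> op-stack: [-]
  Operand 17 -> output
  Push '*' onto operator stack -> op-stack: [-, *]
  Operand 18 -> output
  End of input: pop '*' to output
  End of input: pop '-' to output
Postfix result: 5 7 * 17 18 * -

5 7 * 17 18 * -


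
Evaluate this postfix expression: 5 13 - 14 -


Processing tokens left to right:
Push 5, Push 13
Pop 5 and 13, compute 5 - 13 = -8, push -8
Push 14
Pop -8 and 14, compute -8 - 14 = -22, push -22
Stack result: -22

-22


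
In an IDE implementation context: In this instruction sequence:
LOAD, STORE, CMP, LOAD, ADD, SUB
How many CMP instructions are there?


Scanning instruction sequence for CMP:
  Position 1: LOAD
  Position 2: STORE
  Position 3: CMP <- MATCH
  Position 4: LOAD
  Position 5: ADD
  Position 6: SUB
Matches at positions: [3]
Total CMP count: 1

1


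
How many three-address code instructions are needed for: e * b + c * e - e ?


Expression: e * b + c * e - e
Generating three-address code (respecting * over +/- precedence):
  Instruction 1: t1 = e * b
  Instruction 2: t2 = c * e
  Instruction 3: t3 = t1 + t2
  Instruction 4: t4 = t3 - e
Total instructions: 4

4


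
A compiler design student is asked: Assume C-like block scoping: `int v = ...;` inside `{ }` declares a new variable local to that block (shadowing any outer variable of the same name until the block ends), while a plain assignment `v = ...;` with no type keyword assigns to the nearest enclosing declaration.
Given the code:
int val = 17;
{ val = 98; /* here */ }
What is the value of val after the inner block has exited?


Analyzing scoping rules:
Outer scope: declares val = 17
Inner block: 'val = 98;' has no type keyword, so it is an assignment to the outer val (no shadowing)
The assignment changed the outer variable itself, so the new value persists after the block -> 98
Result: 98

98


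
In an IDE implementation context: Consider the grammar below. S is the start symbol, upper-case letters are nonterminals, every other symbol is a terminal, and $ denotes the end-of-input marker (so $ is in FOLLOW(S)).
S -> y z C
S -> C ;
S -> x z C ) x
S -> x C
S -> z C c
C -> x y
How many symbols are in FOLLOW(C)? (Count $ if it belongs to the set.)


S is the start symbol and does not occur in any rule body, so FOLLOW(S) = {$}.
Examining every occurrence of C in a rule body:
  S -> y z C : C is at the right end -> add FOLLOW(S) = {$}
  S -> C ; : C is followed by terminal ';' -> add ';'
  S -> x z C ) x : C is followed by terminal ')' -> add ')'
  S -> x C : C is at the right end -> add FOLLOW(S) = {$} (already in the set)
  S -> z C c : C is followed by terminal 'c' -> add 'c'
  C -> x y : C does not occur in the body -> contributes nothing
FOLLOW(C) = {), ;, c, $}
Count: 4

4


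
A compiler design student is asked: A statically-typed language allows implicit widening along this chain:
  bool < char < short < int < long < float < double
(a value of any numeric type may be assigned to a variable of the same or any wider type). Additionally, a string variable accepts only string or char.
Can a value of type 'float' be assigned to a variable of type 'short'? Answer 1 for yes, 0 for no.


Target variable type: short
Source value type: float
Numeric ranks: float=5, short=2
Widening allowed iff rank(source) <= rank(target): 5 <= 2? No
Result: 0

0


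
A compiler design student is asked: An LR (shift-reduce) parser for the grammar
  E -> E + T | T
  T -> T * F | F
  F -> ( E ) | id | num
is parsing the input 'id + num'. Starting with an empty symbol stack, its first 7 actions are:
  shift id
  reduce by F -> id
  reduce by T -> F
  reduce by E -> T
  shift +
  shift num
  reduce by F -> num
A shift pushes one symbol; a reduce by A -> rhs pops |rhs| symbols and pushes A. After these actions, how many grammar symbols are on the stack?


Tracking the symbol stack through each action:
  Action 1: shift 'id' : push -> stack = [id] (size 1)
  Action 2: reduce by F -> id : pop 1, push F -> stack = [F] (size 1)
  Action 3: reduce by T -> F : pop 1, push T -> stack = [T] (size 1)
  Action 4: reduce by E -> T : pop 1, push E -> stack = [E] (size 1)
  Action 5: shift '+' : push -> stack = [E, +] (size 2)
  Action 6: shift 'num' : push -> stack = [E, +, num] (size 3)
  Action 7: reduce by F -> num : pop 1, push F -> stack = [E, +, F] (size 3)
Final stack size: 3

3


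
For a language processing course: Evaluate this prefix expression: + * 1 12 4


Parsing prefix expression: + * 1 12 4
Step 1: Innermost operation '* 1 12'
  1 * 12 = 12
Step 2: Outer operation '+ [12] 4'
  12 + 4 = 16

16


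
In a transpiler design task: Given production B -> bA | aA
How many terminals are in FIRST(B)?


Production: B -> bA | aA
Examining each alternative for leading terminals:
  B -> bA : first terminal = 'b'
  B -> aA : first terminal = 'a'
FIRST(B) = {a, b}
Count: 2

2


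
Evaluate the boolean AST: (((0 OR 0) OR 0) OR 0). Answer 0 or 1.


Step 1: Evaluate inner node
  0 OR 0 = 0
Step 2: Evaluate next node
  0 OR 0 = 0
Step 3: Evaluate root node
  0 OR 0 = 0

0


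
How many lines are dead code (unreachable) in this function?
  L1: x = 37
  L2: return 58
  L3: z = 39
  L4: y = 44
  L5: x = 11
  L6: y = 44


Analyzing control flow:
  L1: reachable (before return)
  L2: reachable (return statement)
  L3: DEAD (after return at L2)
  L4: DEAD (after return at L2)
  L5: DEAD (after return at L2)
  L6: DEAD (after return at L2)
Return at L2, total lines = 6
Dead lines: L3 through L6
Count: 4

4


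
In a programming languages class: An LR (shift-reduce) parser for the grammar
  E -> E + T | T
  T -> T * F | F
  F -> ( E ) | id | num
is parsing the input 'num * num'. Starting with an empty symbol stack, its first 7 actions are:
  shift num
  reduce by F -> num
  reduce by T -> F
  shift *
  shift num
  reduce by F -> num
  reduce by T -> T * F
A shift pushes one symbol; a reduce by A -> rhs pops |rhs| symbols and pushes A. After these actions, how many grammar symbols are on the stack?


Tracking the symbol stack through each action:
  Action 1: shift 'num' : push -> stack = [num] (size 1)
  Action 2: reduce by F -> num : pop 1, push F -> stack = [F] (size 1)
  Action 3: reduce by T -> F : pop 1, push T -> stack = [T] (size 1)
  Action 4: shift '*' : push -> stack = [T, *] (size 2)
  Action 5: shift 'num' : push -> stack = [T, *, num] (size 3)
  Action 6: reduce by F -> num : pop 1, push F -> stack = [T, *, F] (size 3)
  Action 7: reduce by T -> T * F : pop 3, push T -> stack = [T] (size 1)
Final stack size: 1

1


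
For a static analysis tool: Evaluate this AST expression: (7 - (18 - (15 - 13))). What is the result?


Expression: (7 - (18 - (15 - 13)))
Evaluating step by step:
  15 - 13 = 2
  18 - 2 = 16
  7 - 16 = -9
Result: -9

-9


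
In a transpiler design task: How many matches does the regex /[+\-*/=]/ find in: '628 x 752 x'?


Pattern: /[+\-*/=]/ (operators)
Input: '628 x 752 x'
Scanning for matches:
Total matches: 0

0


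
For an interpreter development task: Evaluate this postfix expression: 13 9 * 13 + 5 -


Processing tokens left to right:
Push 13, Push 9
Pop 13 and 9, compute 13 * 9 = 117, push 117
Push 13
Pop 117 and 13, compute 117 + 13 = 130, push 130
Push 5
Pop 130 and 5, compute 130 - 5 = 125, push 125
Stack result: 125

125


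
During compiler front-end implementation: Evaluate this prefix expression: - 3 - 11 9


Parsing prefix expression: - 3 - 11 9
Step 1: Innermost operation '- 11 9'
  11 - 9 = 2
Step 2: Outer operation '- 3 [2]'
  3 - 2 = 1

1


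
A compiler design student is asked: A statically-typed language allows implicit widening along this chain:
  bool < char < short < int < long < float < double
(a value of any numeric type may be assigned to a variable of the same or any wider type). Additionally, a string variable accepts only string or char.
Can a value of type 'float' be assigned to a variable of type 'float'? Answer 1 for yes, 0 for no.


Target variable type: float
Source value type: float
Numeric ranks: float=5, float=5
Widening allowed iff rank(source) <= rank(target): 5 <= 5? Yes
Result: 1

1


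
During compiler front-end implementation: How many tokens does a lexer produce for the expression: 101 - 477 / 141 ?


Scanning '101 - 477 / 141'
Token 1: '101' -> integer_literal
Token 2: '-' -> operator
Token 3: '477' -> integer_literal
Token 4: '/' -> operator
Token 5: '141' -> integer_literal
Total tokens: 5

5


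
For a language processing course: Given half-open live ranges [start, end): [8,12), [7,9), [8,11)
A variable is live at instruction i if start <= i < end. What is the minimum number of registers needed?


Live ranges:
  Var0: [8, 12)
  Var1: [7, 9)
  Var2: [8, 11)
Sweep-line events (position, delta, active):
  pos=7 start -> active=1
  pos=8 start -> active=2
  pos=8 start -> active=3
  pos=9 end -> active=2
  pos=11 end -> active=1
  pos=12 end -> active=0
Maximum simultaneous active: 3
Minimum registers needed: 3

3


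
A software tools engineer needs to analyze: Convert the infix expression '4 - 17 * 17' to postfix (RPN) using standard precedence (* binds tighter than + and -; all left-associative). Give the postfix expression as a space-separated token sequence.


Applying the shunting-yard algorithm:
  Operand 4 -> output
  Push '-' onto operator stack -> op-stack: [-]
  Operand 17 -> output
  Push '*' onto operator stack -> op-stack: [-, *]
  Operand 17 -> output
  End of input: pop '*' to output
  End of input: pop '-' to output
Postfix result: 4 17 17 * -

4 17 17 * -


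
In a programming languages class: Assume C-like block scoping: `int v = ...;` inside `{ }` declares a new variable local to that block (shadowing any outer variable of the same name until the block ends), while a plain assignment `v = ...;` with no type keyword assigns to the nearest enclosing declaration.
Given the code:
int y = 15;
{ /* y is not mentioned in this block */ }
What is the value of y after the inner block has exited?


Analyzing scoping rules:
Outer scope: declares y = 15
Inner block: y is neither redeclared nor assigned -> unchanged
After the block -> 15
Result: 15

15


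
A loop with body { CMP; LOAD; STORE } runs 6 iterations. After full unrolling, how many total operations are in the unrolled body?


Loop body operations: CMP, LOAD, STORE (3 ops per iteration)
Unrolling 6 iterations:
  Iteration 1: CMP, LOAD, STORE (3 ops)
  Iteration 2: CMP, LOAD, STORE (3 ops)
  Iteration 3: CMP, LOAD, STORE (3 ops)
  Iteration 4: CMP, LOAD, STORE (3 ops)
  Iteration 5: CMP, LOAD, STORE (3 ops)
  Iteration 6: CMP, LOAD, STORE (3 ops)
Total: 6 iterations * 3 ops/iter = 18 operations

18


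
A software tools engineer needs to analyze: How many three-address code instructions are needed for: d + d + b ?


Expression: d + d + b
Generating three-address code (respecting * over +/- precedence):
  Instruction 1: t1 = d + d
  Instruction 2: t2 = t1 + b
Total instructions: 2

2


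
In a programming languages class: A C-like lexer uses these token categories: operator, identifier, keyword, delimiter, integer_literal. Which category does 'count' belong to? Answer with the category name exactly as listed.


Token: 'count'
Checking categories:
  identifier: YES
  integer_literal: no
  operator: no
  keyword: no
  delimiter: no
Category: identifier

identifier


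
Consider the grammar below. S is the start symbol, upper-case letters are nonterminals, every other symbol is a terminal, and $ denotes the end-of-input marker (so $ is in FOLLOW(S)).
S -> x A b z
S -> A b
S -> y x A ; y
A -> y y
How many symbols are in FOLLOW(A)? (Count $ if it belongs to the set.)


S is the start symbol and does not occur in any rule body, so FOLLOW(S) = {$}.
Examining every occurrence of A in a rule body:
  S -> x A b z : A is followed by terminal 'b' -> add 'b'
  S -> A b : A is followed by terminal 'b' -> add 'b' (already in the set)
  S -> y x A ; y : A is followed by terminal ';' -> add ';'
  A -> y y : A does not occur in the body -> contributes nothing
FOLLOW(A) = {;, b}
Count: 2

2


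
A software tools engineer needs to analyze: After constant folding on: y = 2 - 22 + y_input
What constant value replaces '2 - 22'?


Identifying constant sub-expression:
  Original: y = 2 - 22 + y_input
  2 and 22 are both compile-time constants
  Evaluating: 2 - 22 = -20
  After folding: y = -20 + y_input

-20


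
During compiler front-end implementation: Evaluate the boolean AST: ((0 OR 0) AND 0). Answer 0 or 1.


Step 1: Evaluate inner node
  0 OR 0 = 0
Step 2: Evaluate root node
  0 AND 0 = 0

0


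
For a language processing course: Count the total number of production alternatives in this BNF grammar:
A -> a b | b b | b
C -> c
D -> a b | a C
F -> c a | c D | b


Counting alternatives per rule:
  A: 3 alternative(s)
  C: 1 alternative(s)
  D: 2 alternative(s)
  F: 3 alternative(s)
Sum: 3 + 1 + 2 + 3 = 9

9


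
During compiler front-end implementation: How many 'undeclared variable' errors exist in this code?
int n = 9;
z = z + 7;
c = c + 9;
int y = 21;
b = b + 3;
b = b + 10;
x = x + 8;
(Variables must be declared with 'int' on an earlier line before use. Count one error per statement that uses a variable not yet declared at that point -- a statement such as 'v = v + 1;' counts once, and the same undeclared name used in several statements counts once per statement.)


Scanning code line by line:
  Line 1: declare 'n' -> declared = ['n']
  Line 2: use 'z' -> ERROR (undeclared)
  Line 3: use 'c' -> ERROR (undeclared)
  Line 4: declare 'y' -> declared = ['n', 'y']
  Line 5: use 'b' -> ERROR (undeclared)
  Line 6: use 'b' -> ERROR (undeclared)
  Line 7: use 'x' -> ERROR (undeclared)
Total undeclared variable errors: 5

5


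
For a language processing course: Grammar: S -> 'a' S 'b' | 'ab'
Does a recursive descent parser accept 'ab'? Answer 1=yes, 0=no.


Grammar accepts strings of the form a^n b^n (n >= 1)
Word: 'ab'
Counting: 1 a's and 1 b's
Check: 1 == 1? Yes
Derivation (S -> aSb applied 0 time(s), then S -> ab): S => ab
Accepted

1


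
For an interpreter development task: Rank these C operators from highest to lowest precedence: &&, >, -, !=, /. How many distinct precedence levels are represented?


Looking up precedence for each operator:
  && -> precedence 2
  > -> precedence 4
  - -> precedence 5
  != -> precedence 3
  / -> precedence 6
Sorted highest to lowest: /, -, >, !=, &&
Distinct precedence values: [6, 5, 4, 3, 2]
Number of distinct levels: 5

5


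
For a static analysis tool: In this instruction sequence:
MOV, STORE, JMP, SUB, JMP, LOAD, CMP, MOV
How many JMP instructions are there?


Scanning instruction sequence for JMP:
  Position 1: MOV
  Position 2: STORE
  Position 3: JMP <- MATCH
  Position 4: SUB
  Position 5: JMP <- MATCH
  Position 6: LOAD
  Position 7: CMP
  Position 8: MOV
Matches at positions: [3, 5]
Total JMP count: 2

2


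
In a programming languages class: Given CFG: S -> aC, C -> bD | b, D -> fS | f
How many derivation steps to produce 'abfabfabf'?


Grammar: S -> aC, C -> bD | b, D -> fS | f
Deriving 'abfabfabf':
Step 1: S -> aC => aC
Step 2: C -> bD => abD
Step 3: D -> fS => abfS
Step 4: S -> aC => abfaC
Step 5: C -> bD => abfabD
Step 6: D -> fS => abfabfS
Step 7: S -> aC => abfabfaC
Step 8: C -> bD => abfabfabD
Step 9: D -> f => abfabfabf
Total derivation steps: 9

9


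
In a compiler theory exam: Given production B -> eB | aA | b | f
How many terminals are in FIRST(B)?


Production: B -> eB | aA | b | f
Examining each alternative for leading terminals:
  B -> eB : first terminal = 'e'
  B -> aA : first terminal = 'a'
  B -> b : first terminal = 'b'
  B -> f : first terminal = 'f'
FIRST(B) = {a, b, e, f}
Count: 4

4


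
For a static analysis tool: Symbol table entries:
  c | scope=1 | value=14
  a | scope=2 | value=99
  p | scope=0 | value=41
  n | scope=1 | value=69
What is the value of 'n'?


Searching symbol table for 'n':
  c | scope=1 | value=14
  a | scope=2 | value=99
  p | scope=0 | value=41
  n | scope=1 | value=69 <- MATCH
Found 'n' at scope 1 with value 69

69


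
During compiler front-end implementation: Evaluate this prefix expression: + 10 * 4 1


Parsing prefix expression: + 10 * 4 1
Step 1: Innermost operation '* 4 1'
  4 * 1 = 4
Step 2: Outer operation '+ 10 [4]'
  10 + 4 = 14

14


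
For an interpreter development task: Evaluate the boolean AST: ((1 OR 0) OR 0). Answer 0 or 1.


Step 1: Evaluate inner node
  1 OR 0 = 1
Step 2: Evaluate root node
  1 OR 0 = 1

1


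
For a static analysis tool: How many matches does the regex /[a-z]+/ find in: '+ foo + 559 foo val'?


Pattern: /[a-z]+/ (identifiers)
Input: '+ foo + 559 foo val'
Scanning for matches:
  Match 1: 'foo'
  Match 2: 'foo'
  Match 3: 'val'
Total matches: 3

3


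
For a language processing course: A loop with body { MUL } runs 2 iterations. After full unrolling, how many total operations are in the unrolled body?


Loop body operations: MUL (1 op per iteration)
Unrolling 2 iterations:
  Iteration 1: MUL (1 ops)
  Iteration 2: MUL (1 ops)
Total: 2 iterations * 1 ops/iter = 2 operations

2


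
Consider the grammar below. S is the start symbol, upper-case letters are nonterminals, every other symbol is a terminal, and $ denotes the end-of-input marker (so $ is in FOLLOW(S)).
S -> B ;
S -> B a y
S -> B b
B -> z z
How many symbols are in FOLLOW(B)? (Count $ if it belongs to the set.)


S is the start symbol and does not occur in any rule body, so FOLLOW(S) = {$}.
Examining every occurrence of B in a rule body:
  S -> B ; : B is followed by terminal ';' -> add ';'
  S -> B a y : B is followed by terminal 'a' -> add 'a'
  S -> B b : B is followed by terminal 'b' -> add 'b'
  B -> z z : B does not occur in the body -> contributes nothing
FOLLOW(B) = {;, a, b}
Count: 3

3


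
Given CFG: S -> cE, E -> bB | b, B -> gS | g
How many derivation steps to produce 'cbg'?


Grammar: S -> cE, E -> bB | b, B -> gS | g
Deriving 'cbg':
Step 1: S -> cE => cE
Step 2: E -> bB => cbB
Step 3: B -> g => cbg
Total derivation steps: 3

3


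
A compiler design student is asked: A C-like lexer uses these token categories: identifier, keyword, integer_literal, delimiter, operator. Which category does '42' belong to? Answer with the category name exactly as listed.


Token: '42'
Checking categories:
  identifier: no
  integer_literal: YES
  operator: no
  keyword: no
  delimiter: no
Category: integer_literal

integer_literal


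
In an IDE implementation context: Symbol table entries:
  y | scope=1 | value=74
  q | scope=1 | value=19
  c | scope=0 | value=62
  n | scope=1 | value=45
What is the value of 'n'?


Searching symbol table for 'n':
  y | scope=1 | value=74
  q | scope=1 | value=19
  c | scope=0 | value=62
  n | scope=1 | value=45 <- MATCH
Found 'n' at scope 1 with value 45

45


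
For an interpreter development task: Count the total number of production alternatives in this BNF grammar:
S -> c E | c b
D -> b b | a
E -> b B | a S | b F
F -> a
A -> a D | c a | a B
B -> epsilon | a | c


Counting alternatives per rule:
  S: 2 alternative(s)
  D: 2 alternative(s)
  E: 3 alternative(s)
  F: 1 alternative(s)
  A: 3 alternative(s)
  B: 3 alternative(s)
Sum: 2 + 2 + 3 + 1 + 3 + 3 = 14

14


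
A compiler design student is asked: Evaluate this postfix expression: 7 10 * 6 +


Processing tokens left to right:
Push 7, Push 10
Pop 7 and 10, compute 7 * 10 = 70, push 70
Push 6
Pop 70 and 6, compute 70 + 6 = 76, push 76
Stack result: 76

76


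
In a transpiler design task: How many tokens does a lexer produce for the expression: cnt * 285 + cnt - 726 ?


Scanning 'cnt * 285 + cnt - 726'
Token 1: 'cnt' -> identifier
Token 2: '*' -> operator
Token 3: '285' -> integer_literal
Token 4: '+' -> operator
Token 5: 'cnt' -> identifier
Token 6: '-' -> operator
Token 7: '726' -> integer_literal
Total tokens: 7

7


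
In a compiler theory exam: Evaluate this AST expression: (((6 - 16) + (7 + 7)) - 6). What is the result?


Expression: (((6 - 16) + (7 + 7)) - 6)
Evaluating step by step:
  6 - 16 = -10
  7 + 7 = 14
  -10 + 14 = 4
  4 - 6 = -2
Result: -2

-2


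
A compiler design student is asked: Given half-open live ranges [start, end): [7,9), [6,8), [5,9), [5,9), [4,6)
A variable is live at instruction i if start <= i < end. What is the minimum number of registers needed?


Live ranges:
  Var0: [7, 9)
  Var1: [6, 8)
  Var2: [5, 9)
  Var3: [5, 9)
  Var4: [4, 6)
Sweep-line events (position, delta, active):
  pos=4 start -> active=1
  pos=5 start -> active=2
  pos=5 start -> active=3
  pos=6 end -> active=2
  pos=6 start -> active=3
  pos=7 start -> active=4
  pos=8 end -> active=3
  pos=9 end -> active=2
  pos=9 end -> active=1
  pos=9 end -> active=0
Maximum simultaneous active: 4
Minimum registers needed: 4

4


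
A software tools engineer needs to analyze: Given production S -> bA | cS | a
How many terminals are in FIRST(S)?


Production: S -> bA | cS | a
Examining each alternative for leading terminals:
  S -> bA : first terminal = 'b'
  S -> cS : first terminal = 'c'
  S -> a : first terminal = 'a'
FIRST(S) = {a, b, c}
Count: 3

3


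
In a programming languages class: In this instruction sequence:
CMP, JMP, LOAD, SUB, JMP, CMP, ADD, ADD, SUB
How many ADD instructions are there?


Scanning instruction sequence for ADD:
  Position 1: CMP
  Position 2: JMP
  Position 3: LOAD
  Position 4: SUB
  Position 5: JMP
  Position 6: CMP
  Position 7: ADD <- MATCH
  Position 8: ADD <- MATCH
  Position 9: SUB
Matches at positions: [7, 8]
Total ADD count: 2

2


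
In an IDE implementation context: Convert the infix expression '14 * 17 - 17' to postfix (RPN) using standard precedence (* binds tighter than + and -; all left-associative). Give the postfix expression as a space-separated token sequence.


Applying the shunting-yard algorithm:
  Operand 14 -> output
  Push '*' onto operator stack -> op-stack: [*]
  Operand 17 -> output
  See '-' (prec 1); top '*' (prec 2) >= it -> pop '*' to output
  Push '-' onto operator stack -> op-stack: [-]
  Operand 17 -> output
  End of input: pop '-' to output
Postfix result: 14 17 * 17 -

14 17 * 17 -


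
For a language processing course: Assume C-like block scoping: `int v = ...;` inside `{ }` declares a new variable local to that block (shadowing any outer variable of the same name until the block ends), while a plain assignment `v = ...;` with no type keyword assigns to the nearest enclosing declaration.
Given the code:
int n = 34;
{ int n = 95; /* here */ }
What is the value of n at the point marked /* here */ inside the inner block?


Analyzing scoping rules:
Outer scope: declares n = 34
Inner block: 'int n = 95;' declares a NEW n that shadows the outer one
Inside the block the inner declaration is in scope -> 95
Result: 95

95


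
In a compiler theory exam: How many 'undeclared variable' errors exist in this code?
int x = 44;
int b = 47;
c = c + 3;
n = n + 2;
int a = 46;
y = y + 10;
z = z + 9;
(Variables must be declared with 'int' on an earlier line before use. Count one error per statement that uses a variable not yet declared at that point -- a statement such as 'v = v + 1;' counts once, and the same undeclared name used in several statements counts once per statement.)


Scanning code line by line:
  Line 1: declare 'x' -> declared = ['x']
  Line 2: declare 'b' -> declared = ['b', 'x']
  Line 3: use 'c' -> ERROR (undeclared)
  Line 4: use 'n' -> ERROR (undeclared)
  Line 5: declare 'a' -> declared = ['a', 'b', 'x']
  Line 6: use 'y' -> ERROR (undeclared)
  Line 7: use 'z' -> ERROR (undeclared)
Total undeclared variable errors: 4

4


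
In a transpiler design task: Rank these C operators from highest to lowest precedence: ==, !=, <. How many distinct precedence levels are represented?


Looking up precedence for each operator:
  == -> precedence 3
  != -> precedence 3
  < -> precedence 4
Sorted highest to lowest: <, ==, !=
Distinct precedence values: [4, 3]
Number of distinct levels: 2

2


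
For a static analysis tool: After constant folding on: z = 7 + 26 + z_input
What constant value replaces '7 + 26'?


Identifying constant sub-expression:
  Original: z = 7 + 26 + z_input
  7 and 26 are both compile-time constants
  Evaluating: 7 + 26 = 33
  After folding: z = 33 + z_input

33


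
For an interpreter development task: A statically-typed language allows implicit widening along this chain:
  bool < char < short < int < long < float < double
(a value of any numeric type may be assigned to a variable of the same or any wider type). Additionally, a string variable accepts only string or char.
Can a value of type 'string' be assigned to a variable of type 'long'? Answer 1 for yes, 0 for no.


Target variable type: long
Source value type: string
Rule: string cannot widen to any numeric type
Result: 0

0


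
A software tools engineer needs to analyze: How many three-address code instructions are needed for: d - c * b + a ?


Expression: d - c * b + a
Generating three-address code (respecting * over +/- precedence):
  Instruction 1: t1 = c * b
  Instruction 2: t2 = d - t1
  Instruction 3: t3 = t2 + a
Total instructions: 3

3


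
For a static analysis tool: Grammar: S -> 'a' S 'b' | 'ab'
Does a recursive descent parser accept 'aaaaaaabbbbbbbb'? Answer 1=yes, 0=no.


Grammar accepts strings of the form a^n b^n (n >= 1)
Word: 'aaaaaaabbbbbbbb'
Counting: 7 a's and 8 b's
Check: 7 == 8? No
Mismatch: a-count != b-count
Rejected

0


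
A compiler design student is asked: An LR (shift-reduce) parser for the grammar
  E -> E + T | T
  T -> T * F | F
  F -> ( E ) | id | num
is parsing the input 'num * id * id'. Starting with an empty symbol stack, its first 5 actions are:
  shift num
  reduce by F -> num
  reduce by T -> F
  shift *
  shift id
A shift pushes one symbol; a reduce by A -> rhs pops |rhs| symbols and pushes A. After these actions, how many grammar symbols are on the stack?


Tracking the symbol stack through each action:
  Action 1: shift 'num' : push -> stack = [num] (size 1)
  Action 2: reduce by F -> num : pop 1, push F -> stack = [F] (size 1)
  Action 3: reduce by T -> F : pop 1, push T -> stack = [T] (size 1)
  Action 4: shift '*' : push -> stack = [T, *] (size 2)
  Action 5: shift 'id' : push -> stack = [T, *, id] (size 3)
Final stack size: 3

3


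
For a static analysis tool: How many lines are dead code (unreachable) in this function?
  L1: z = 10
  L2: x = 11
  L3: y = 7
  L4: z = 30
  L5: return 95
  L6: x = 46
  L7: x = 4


Analyzing control flow:
  L1: reachable (before return)
  L2: reachable (before return)
  L3: reachable (before return)
  L4: reachable (before return)
  L5: reachable (return statement)
  L6: DEAD (after return at L5)
  L7: DEAD (after return at L5)
Return at L5, total lines = 7
Dead lines: L6 through L7
Count: 2

2


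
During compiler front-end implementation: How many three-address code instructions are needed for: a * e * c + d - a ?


Expression: a * e * c + d - a
Generating three-address code (respecting * over +/- precedence):
  Instruction 1: t1 = a * e
  Instruction 2: t2 = t1 * c
  Instruction 3: t3 = t2 + d
  Instruction 4: t4 = t3 - a
Total instructions: 4

4


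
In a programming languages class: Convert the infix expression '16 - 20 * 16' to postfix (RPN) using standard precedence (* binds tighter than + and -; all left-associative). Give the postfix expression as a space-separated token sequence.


Applying the shunting-yard algorithm:
  Operand 16 -> output
  Push '-' onto operator stack -> op-stack: [-]
  Operand 20 -> output
  Push '*' onto operator stack -> op-stack: [-, *]
  Operand 16 -> output
  End of input: pop '*' to output
  End of input: pop '-' to output
Postfix result: 16 20 16 * -

16 20 16 * -


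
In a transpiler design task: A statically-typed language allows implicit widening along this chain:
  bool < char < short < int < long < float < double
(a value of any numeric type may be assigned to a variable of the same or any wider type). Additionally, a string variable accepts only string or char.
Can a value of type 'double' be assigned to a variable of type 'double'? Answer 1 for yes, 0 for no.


Target variable type: double
Source value type: double
Numeric ranks: double=6, double=6
Widening allowed iff rank(source) <= rank(target): 6 <= 6? Yes
Result: 1

1


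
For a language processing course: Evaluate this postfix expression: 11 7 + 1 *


Processing tokens left to right:
Push 11, Push 7
Pop 11 and 7, compute 11 + 7 = 18, push 18
Push 1
Pop 18 and 1, compute 18 * 1 = 18, push 18
Stack result: 18

18


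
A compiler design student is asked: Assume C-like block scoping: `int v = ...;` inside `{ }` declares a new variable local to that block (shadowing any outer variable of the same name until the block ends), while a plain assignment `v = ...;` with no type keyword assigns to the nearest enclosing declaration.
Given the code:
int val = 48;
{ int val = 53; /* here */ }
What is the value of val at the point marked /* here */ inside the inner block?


Analyzing scoping rules:
Outer scope: declares val = 48
Inner block: 'int val = 53;' declares a NEW val that shadows the outer one
Inside the block the inner declaration is in scope -> 53
Result: 53

53


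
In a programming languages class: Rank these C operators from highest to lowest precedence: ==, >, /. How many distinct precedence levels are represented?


Looking up precedence for each operator:
  == -> precedence 3
  > -> precedence 4
  / -> precedence 6
Sorted highest to lowest: /, >, ==
Distinct precedence values: [6, 4, 3]
Number of distinct levels: 3

3


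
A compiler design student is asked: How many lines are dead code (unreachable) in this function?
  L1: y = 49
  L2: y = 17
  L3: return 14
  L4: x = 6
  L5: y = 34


Analyzing control flow:
  L1: reachable (before return)
  L2: reachable (before return)
  L3: reachable (return statement)
  L4: DEAD (after return at L3)
  L5: DEAD (after return at L3)
Return at L3, total lines = 5
Dead lines: L4 through L5
Count: 2

2


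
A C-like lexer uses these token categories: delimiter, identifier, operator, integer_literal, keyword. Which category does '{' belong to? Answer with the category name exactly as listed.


Token: '{'
Checking categories:
  identifier: no
  integer_literal: no
  operator: no
  keyword: no
  delimiter: YES
Category: delimiter

delimiter


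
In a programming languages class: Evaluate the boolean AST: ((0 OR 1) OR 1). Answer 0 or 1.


Step 1: Evaluate inner node
  0 OR 1 = 1
Step 2: Evaluate root node
  1 OR 1 = 1

1


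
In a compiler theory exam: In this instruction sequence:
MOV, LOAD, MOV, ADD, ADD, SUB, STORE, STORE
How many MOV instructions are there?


Scanning instruction sequence for MOV:
  Position 1: MOV <- MATCH
  Position 2: LOAD
  Position 3: MOV <- MATCH
  Position 4: ADD
  Position 5: ADD
  Position 6: SUB
  Position 7: STORE
  Position 8: STORE
Matches at positions: [1, 3]
Total MOV count: 2

2


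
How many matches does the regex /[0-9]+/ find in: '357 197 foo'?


Pattern: /[0-9]+/ (int literals)
Input: '357 197 foo'
Scanning for matches:
  Match 1: '357'
  Match 2: '197'
Total matches: 2

2


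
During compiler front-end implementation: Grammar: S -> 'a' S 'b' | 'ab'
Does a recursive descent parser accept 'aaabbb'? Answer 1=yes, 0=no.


Grammar accepts strings of the form a^n b^n (n >= 1)
Word: 'aaabbb'
Counting: 3 a's and 3 b's
Check: 3 == 3? Yes
Derivation (S -> aSb applied 2 time(s), then S -> ab): S => aSb => aaSbb => aaabbb
Accepted

1


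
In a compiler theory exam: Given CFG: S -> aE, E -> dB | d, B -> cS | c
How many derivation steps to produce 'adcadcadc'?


Grammar: S -> aE, E -> dB | d, B -> cS | c
Deriving 'adcadcadc':
Step 1: S -> aE => aE
Step 2: E -> dB => adB
Step 3: B -> cS => adcS
Step 4: S -> aE => adcaE
Step 5: E -> dB => adcadB
Step 6: B -> cS => adcadcS
Step 7: S -> aE => adcadcaE
Step 8: E -> dB => adcadcadB
Step 9: B -> c => adcadcadc
Total derivation steps: 9

9


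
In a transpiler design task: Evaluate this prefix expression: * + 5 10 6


Parsing prefix expression: * + 5 10 6
Step 1: Innermost operation '+ 5 10'
  5 + 10 = 15
Step 2: Outer operation '* [15] 6'
  15 * 6 = 90

90


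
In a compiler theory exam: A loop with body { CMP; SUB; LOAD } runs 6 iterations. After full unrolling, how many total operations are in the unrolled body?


Loop body operations: CMP, SUB, LOAD (3 ops per iteration)
Unrolling 6 iterations:
  Iteration 1: CMP, SUB, LOAD (3 ops)
  Iteration 2: CMP, SUB, LOAD (3 ops)
  Iteration 3: CMP, SUB, LOAD (3 ops)
  Iteration 4: CMP, SUB, LOAD (3 ops)
  Iteration 5: CMP, SUB, LOAD (3 ops)
  Iteration 6: CMP, SUB, LOAD (3 ops)
Total: 6 iterations * 3 ops/iter = 18 operations

18


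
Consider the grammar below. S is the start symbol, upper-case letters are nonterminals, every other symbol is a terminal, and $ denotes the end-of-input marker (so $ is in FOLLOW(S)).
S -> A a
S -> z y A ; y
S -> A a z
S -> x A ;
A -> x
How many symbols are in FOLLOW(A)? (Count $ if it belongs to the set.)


S is the start symbol and does not occur in any rule body, so FOLLOW(S) = {$}.
Examining every occurrence of A in a rule body:
  S -> A a : A is followed by terminal 'a' -> add 'a'
  S -> z y A ; y : A is followed by terminal ';' -> add ';'
  S -> A a z : A is followed by terminal 'a' -> add 'a' (already in the set)
  S -> x A ; : A is followed by terminal ';' -> add ';' (already in the set)
  A -> x : A does not occur in the body -> contributes nothing
FOLLOW(A) = {;, a}
Count: 2

2


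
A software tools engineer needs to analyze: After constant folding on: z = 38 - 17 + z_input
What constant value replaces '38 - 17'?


Identifying constant sub-expression:
  Original: z = 38 - 17 + z_input
  38 and 17 are both compile-time constants
  Evaluating: 38 - 17 = 21
  After folding: z = 21 + z_input

21


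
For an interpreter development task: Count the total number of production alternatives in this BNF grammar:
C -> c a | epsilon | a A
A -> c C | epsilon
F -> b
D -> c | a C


Counting alternatives per rule:
  C: 3 alternative(s)
  A: 2 alternative(s)
  F: 1 alternative(s)
  D: 2 alternative(s)
Sum: 3 + 2 + 1 + 2 = 8

8


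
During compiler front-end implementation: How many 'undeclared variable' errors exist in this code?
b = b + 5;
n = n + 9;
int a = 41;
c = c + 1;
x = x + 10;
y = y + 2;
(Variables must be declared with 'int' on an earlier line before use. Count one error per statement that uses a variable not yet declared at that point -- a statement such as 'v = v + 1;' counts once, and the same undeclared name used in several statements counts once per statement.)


Scanning code line by line:
  Line 1: use 'b' -> ERROR (undeclared)
  Line 2: use 'n' -> ERROR (undeclared)
  Line 3: declare 'a' -> declared = ['a']
  Line 4: use 'c' -> ERROR (undeclared)
  Line 5: use 'x' -> ERROR (undeclared)
  Line 6: use 'y' -> ERROR (undeclared)
Total undeclared variable errors: 5

5


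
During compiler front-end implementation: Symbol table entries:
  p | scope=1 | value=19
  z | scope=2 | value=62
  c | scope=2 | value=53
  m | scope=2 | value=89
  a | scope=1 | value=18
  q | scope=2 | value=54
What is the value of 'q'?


Searching symbol table for 'q':
  p | scope=1 | value=19
  z | scope=2 | value=62
  c | scope=2 | value=53
  m | scope=2 | value=89
  a | scope=1 | value=18
  q | scope=2 | value=54 <- MATCH
Found 'q' at scope 2 with value 54

54


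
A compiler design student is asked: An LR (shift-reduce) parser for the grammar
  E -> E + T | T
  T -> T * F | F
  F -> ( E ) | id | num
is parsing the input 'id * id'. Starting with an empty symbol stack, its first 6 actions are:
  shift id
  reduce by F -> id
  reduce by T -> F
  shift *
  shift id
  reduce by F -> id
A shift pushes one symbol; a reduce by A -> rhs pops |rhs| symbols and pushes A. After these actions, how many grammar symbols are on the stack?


Tracking the symbol stack through each action:
  Action 1: shift 'id' : push -> stack = [id] (size 1)
  Action 2: reduce by F -> id : pop 1, push F -> stack = [F] (size 1)
  Action 3: reduce by T -> F : pop 1, push T -> stack = [T] (size 1)
  Action 4: shift '*' : push -> stack = [T, *] (size 2)
  Action 5: shift 'id' : push -> stack = [T, *, id] (size 3)
  Action 6: reduce by F -> id : pop 1, push F -> stack = [T, *, F] (size 3)
Final stack size: 3

3
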